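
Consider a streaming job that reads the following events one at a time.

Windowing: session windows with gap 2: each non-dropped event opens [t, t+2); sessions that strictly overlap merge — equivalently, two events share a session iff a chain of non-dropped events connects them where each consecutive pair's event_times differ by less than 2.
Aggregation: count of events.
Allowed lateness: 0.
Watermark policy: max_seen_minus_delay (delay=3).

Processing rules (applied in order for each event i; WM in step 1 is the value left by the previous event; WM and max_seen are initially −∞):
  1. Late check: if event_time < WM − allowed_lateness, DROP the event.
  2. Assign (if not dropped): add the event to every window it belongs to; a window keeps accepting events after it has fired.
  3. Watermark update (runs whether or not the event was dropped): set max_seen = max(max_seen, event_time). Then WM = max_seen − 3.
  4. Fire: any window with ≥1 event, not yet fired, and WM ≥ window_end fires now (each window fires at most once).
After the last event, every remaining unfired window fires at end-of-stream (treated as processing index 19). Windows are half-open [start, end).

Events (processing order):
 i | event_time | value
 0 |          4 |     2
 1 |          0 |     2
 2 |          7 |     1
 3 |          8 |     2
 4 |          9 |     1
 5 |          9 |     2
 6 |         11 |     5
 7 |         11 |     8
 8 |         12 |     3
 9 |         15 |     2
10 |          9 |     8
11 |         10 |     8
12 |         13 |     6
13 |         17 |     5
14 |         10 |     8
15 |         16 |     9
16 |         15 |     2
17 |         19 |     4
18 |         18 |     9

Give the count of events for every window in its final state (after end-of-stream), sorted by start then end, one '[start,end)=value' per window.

[4,6)=1 [7,11)=4 [11,15)=4 [15,21)=6

i=0 t=4 v=2: → [4,6); WM=1
i=1 t=0 v=2: DROP (t<1-0); WM=1
i=2 t=7 v=1: → [7,9); WM=4
i=3 t=8 v=2: → [7,10); WM=5
i=4 t=9 v=1: → [7,11); WM=6
i=5 t=9 v=2: → [7,11); WM=6
i=6 t=11 v=5: → [11,13); WM=8
i=7 t=11 v=8: → [11,13); WM=8
i=8 t=12 v=3: → [11,14); WM=9
i=9 t=15 v=2: → [15,17); WM=12
i=10 t=9 v=8: DROP (t<12-0); WM=12
i=11 t=10 v=8: DROP (t<12-0); WM=12
i=12 t=13 v=6: → [11,15); WM=12
i=13 t=17 v=5: → [17,19); WM=14
i=14 t=10 v=8: DROP (t<14-0); WM=14
i=15 t=16 v=9: → [15,19); WM=14
i=16 t=15 v=2: → [15,19); WM=14
i=17 t=19 v=4: → [19,21); WM=16
i=18 t=18 v=9: → [15,21); WM=16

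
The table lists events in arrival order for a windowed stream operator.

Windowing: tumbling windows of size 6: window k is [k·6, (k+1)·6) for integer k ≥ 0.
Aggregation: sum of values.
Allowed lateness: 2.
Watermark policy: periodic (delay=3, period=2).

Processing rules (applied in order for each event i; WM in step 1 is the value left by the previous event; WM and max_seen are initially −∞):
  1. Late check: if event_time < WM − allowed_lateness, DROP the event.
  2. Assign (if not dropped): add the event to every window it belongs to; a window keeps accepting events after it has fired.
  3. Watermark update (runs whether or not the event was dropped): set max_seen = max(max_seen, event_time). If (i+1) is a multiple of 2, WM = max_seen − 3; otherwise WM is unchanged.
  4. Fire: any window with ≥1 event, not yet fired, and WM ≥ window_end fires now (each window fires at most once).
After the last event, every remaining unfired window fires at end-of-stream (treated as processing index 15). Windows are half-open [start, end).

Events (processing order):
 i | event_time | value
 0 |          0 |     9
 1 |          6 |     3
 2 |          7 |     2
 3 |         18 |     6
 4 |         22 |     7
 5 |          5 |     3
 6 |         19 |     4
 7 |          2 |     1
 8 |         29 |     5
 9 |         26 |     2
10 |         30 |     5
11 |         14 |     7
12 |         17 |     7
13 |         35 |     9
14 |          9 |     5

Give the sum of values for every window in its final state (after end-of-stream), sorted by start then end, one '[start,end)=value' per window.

i=0 t=0 v=9: → [0,6); WM=−∞
i=1 t=6 v=3: → [6,12); WM=3
i=2 t=7 v=2: → [6,12); WM=3
i=3 t=18 v=6: → [18,24); WM=15; [0,6) fires=9 [6,12) fires=5
i=4 t=22 v=7: → [18,24); WM=15
i=5 t=5 v=3: DROP (t<15-2); WM=19
i=6 t=19 v=4: → [18,24); WM=19
i=7 t=2 v=1: DROP (t<19-2); WM=19
i=8 t=29 v=5: → [24,30); WM=19
i=9 t=26 v=2: → [24,30); WM=26; [18,24) fires=17
i=10 t=30 v=5: → [30,36); WM=26
i=11 t=14 v=7: DROP (t<26-2); WM=27
i=12 t=17 v=7: DROP (t<27-2); WM=27
i=13 t=35 v=9: → [30,36); WM=32; [24,30) fires=7
i=14 t=9 v=5: DROP (t<32-2); WM=32

[0,6)=9 [6,12)=5 [18,24)=17 [24,30)=7 [30,36)=14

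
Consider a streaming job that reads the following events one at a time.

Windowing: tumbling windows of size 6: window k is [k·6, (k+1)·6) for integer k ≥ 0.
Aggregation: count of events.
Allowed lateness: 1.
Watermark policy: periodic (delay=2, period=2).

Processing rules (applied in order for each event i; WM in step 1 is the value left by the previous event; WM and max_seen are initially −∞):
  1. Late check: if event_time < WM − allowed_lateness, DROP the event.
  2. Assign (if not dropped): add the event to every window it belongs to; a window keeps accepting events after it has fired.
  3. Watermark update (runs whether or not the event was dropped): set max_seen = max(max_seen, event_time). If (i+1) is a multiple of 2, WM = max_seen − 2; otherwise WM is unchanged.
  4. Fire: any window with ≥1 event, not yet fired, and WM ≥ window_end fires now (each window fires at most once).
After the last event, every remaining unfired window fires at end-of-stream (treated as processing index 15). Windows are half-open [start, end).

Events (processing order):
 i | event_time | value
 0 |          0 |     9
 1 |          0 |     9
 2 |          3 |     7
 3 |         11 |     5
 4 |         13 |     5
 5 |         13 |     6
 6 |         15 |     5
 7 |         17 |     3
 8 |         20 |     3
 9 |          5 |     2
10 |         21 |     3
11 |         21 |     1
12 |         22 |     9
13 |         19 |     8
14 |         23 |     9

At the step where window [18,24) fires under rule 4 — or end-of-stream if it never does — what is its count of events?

6

i=0 t=0 v=9: → [0,6); WM=−∞
i=1 t=0 v=9: → [0,6); WM=-2
i=2 t=3 v=7: → [0,6); WM=-2
i=3 t=11 v=5: → [6,12); WM=9; [0,6) fires=3
i=4 t=13 v=5: → [12,18); WM=9
i=5 t=13 v=6: → [12,18); WM=11
i=6 t=15 v=5: → [12,18); WM=11
i=7 t=17 v=3: → [12,18); WM=15; [6,12) fires=1
i=8 t=20 v=3: → [18,24); WM=15
i=9 t=5 v=2: DROP (t<15-1); WM=18; [12,18) fires=4
i=10 t=21 v=3: → [18,24); WM=18
i=11 t=21 v=1: → [18,24); WM=19
i=12 t=22 v=9: → [18,24); WM=19
i=13 t=19 v=8: → [18,24); WM=20
i=14 t=23 v=9: → [18,24); WM=20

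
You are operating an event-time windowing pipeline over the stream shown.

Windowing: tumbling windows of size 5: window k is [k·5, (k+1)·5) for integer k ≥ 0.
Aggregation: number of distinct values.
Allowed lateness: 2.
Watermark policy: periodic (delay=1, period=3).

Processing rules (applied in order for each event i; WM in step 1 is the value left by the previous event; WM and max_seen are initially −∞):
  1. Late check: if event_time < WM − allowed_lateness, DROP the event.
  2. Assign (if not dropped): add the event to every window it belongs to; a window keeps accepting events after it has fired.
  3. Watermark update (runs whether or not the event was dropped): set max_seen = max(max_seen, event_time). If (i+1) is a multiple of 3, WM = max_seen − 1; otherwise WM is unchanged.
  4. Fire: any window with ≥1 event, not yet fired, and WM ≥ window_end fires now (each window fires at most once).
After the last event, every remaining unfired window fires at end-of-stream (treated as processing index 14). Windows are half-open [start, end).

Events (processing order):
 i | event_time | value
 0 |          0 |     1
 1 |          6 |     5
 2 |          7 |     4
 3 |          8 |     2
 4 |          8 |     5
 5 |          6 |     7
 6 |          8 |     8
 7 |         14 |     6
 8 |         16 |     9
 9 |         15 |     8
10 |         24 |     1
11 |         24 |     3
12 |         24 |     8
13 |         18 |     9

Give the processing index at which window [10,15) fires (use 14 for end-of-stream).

8

i=0 t=0 v=1: → [0,5); WM=−∞
i=1 t=6 v=5: → [5,10); WM=−∞
i=2 t=7 v=4: → [5,10); WM=6; [0,5) fires=1
i=3 t=8 v=2: → [5,10); WM=6
i=4 t=8 v=5: → [5,10); WM=6
i=5 t=6 v=7: → [5,10); WM=7
i=6 t=8 v=8: → [5,10); WM=7
i=7 t=14 v=6: → [10,15); WM=7
i=8 t=16 v=9: → [15,20); WM=15; [5,10) fires=5 [10,15) fires=1
i=9 t=15 v=8: → [15,20); WM=15
i=10 t=24 v=1: → [20,25); WM=15
i=11 t=24 v=3: → [20,25); WM=23; [15,20) fires=2
i=12 t=24 v=8: → [20,25); WM=23
i=13 t=18 v=9: DROP (t<23-2); WM=23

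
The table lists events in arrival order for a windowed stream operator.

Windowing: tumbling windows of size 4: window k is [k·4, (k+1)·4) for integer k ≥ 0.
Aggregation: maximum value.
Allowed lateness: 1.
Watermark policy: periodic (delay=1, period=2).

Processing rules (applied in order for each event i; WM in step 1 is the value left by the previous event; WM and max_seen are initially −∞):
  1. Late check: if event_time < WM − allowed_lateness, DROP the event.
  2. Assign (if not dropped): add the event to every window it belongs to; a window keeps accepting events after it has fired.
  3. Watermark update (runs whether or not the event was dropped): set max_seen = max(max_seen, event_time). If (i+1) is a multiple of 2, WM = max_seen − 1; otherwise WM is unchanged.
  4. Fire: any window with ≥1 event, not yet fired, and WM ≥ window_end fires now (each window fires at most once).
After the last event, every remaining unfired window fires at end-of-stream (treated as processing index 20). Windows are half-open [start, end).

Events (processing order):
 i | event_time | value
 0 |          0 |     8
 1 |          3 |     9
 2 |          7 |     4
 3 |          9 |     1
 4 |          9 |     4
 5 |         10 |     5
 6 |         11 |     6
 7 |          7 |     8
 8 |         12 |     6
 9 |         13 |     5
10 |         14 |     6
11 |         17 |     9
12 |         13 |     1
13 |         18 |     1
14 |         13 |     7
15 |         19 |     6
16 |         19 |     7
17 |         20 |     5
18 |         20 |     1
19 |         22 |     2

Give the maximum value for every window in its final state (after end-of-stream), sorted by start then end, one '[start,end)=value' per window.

i=0 t=0 v=8: → [0,4); WM=−∞
i=1 t=3 v=9: → [0,4); WM=2
i=2 t=7 v=4: → [4,8); WM=2
i=3 t=9 v=1: → [8,12); WM=8; [0,4) fires=9 [4,8) fires=4
i=4 t=9 v=4: → [8,12); WM=8
i=5 t=10 v=5: → [8,12); WM=9
i=6 t=11 v=6: → [8,12); WM=9
i=7 t=7 v=8: DROP (t<9-1); WM=10
i=8 t=12 v=6: → [12,16); WM=10
i=9 t=13 v=5: → [12,16); WM=12; [8,12) fires=6
i=10 t=14 v=6: → [12,16); WM=12
i=11 t=17 v=9: → [16,20); WM=16; [12,16) fires=6
i=12 t=13 v=1: DROP (t<16-1); WM=16
i=13 t=18 v=1: → [16,20); WM=17
i=14 t=13 v=7: DROP (t<17-1); WM=17
i=15 t=19 v=6: → [16,20); WM=18
i=16 t=19 v=7: → [16,20); WM=18
i=17 t=20 v=5: → [20,24); WM=19
i=18 t=20 v=1: → [20,24); WM=19
i=19 t=22 v=2: → [20,24); WM=21; [16,20) fires=9

[0,4)=9 [4,8)=4 [8,12)=6 [12,16)=6 [16,20)=9 [20,24)=5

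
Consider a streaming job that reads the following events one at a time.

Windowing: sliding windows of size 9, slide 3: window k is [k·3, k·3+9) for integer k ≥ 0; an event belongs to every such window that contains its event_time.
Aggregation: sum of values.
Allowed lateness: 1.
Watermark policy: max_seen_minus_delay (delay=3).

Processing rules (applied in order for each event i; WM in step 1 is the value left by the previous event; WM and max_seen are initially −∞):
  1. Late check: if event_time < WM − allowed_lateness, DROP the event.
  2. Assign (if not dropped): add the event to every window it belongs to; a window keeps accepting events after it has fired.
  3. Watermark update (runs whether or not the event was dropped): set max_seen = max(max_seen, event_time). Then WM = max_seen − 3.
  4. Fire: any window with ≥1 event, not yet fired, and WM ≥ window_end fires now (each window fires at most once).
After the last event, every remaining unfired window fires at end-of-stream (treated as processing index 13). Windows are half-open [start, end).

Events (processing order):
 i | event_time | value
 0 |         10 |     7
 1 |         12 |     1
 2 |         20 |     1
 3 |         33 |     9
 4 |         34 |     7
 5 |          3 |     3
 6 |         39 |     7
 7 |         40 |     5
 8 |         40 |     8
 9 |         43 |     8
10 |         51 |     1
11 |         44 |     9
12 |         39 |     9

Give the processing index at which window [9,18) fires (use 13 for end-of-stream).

i=0 t=10 v=7: → [9,18),[6,15),[3,12); WM=7
i=1 t=12 v=1: → [12,21),[9,18),[6,15); WM=9
i=2 t=20 v=1: → [18,27),[15,24),[12,21); WM=17; [3,12) fires=7 [6,15) fires=8
i=3 t=33 v=9: → [33,42),[30,39),[27,36); WM=30; [9,18) fires=8 [12,21) fires=2 [15,24) fires=1 [18,27) fires=1
i=4 t=34 v=7: → [33,42),[30,39),[27,36); WM=31
i=5 t=3 v=3: DROP (t<31-1); WM=31
i=6 t=39 v=7: → [39,48),[36,45),[33,42); WM=36; [27,36) fires=16
i=7 t=40 v=5: → [39,48),[36,45),[33,42); WM=37
i=8 t=40 v=8: → [39,48),[36,45),[33,42); WM=37
i=9 t=43 v=8: → [42,51),[39,48),[36,45); WM=40; [30,39) fires=16
i=10 t=51 v=1: → [51,60),[48,57),[45,54); WM=48; [33,42) fires=36 [36,45) fires=28 [39,48) fires=28
i=11 t=44 v=9: DROP (t<48-1); WM=48
i=12 t=39 v=9: DROP (t<48-1); WM=48

3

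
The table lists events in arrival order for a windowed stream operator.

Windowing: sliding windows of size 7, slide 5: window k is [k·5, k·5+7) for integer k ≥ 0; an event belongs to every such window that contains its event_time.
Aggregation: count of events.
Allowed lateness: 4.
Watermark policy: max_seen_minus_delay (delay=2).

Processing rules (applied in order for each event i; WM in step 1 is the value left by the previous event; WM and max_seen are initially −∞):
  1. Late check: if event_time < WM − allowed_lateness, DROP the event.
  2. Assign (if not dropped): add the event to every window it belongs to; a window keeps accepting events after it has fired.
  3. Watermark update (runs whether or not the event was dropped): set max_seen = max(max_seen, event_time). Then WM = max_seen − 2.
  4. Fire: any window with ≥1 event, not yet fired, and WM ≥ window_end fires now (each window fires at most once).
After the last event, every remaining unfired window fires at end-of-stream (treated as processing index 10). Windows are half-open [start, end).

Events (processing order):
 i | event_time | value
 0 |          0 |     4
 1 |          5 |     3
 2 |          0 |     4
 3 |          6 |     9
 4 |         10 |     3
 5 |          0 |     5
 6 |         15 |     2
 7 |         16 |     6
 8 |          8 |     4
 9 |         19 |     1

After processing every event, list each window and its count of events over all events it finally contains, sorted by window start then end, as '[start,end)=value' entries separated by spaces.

[0,7)=4 [5,12)=3 [10,17)=3 [15,22)=3

i=0 t=0 v=4: → [0,7); WM=-2
i=1 t=5 v=3: → [5,12),[0,7); WM=3
i=2 t=0 v=4: → [0,7); WM=3
i=3 t=6 v=9: → [5,12),[0,7); WM=4
i=4 t=10 v=3: → [10,17),[5,12); WM=8; [0,7) fires=4
i=5 t=0 v=5: DROP (t<8-4); WM=8
i=6 t=15 v=2: → [15,22),[10,17); WM=13; [5,12) fires=3
i=7 t=16 v=6: → [15,22),[10,17); WM=14
i=8 t=8 v=4: DROP (t<14-4); WM=14
i=9 t=19 v=1: → [15,22); WM=17; [10,17) fires=3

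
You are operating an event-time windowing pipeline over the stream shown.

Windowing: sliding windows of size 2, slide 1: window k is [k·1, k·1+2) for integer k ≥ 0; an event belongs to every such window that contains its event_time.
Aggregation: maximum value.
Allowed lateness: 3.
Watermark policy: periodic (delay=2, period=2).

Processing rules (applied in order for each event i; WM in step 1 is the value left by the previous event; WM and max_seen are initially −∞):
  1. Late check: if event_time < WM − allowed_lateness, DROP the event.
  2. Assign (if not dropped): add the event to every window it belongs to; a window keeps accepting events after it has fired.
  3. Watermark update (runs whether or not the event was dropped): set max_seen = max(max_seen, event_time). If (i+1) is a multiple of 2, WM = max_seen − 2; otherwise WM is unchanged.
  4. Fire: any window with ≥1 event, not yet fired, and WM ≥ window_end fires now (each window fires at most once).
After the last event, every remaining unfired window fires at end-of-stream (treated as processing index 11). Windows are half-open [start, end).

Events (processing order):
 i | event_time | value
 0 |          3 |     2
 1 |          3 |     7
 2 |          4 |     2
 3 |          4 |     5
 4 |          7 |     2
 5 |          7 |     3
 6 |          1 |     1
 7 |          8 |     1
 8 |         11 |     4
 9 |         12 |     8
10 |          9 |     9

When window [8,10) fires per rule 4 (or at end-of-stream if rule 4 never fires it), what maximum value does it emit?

i=0 t=3 v=2: → [3,5),[2,4); WM=−∞
i=1 t=3 v=7: → [3,5),[2,4); WM=1
i=2 t=4 v=2: → [4,6),[3,5); WM=1
i=3 t=4 v=5: → [4,6),[3,5); WM=2
i=4 t=7 v=2: → [7,9),[6,8); WM=2
i=5 t=7 v=3: → [7,9),[6,8); WM=5; [2,4) fires=7 [3,5) fires=7
i=6 t=1 v=1: DROP (t<5-3); WM=5
i=7 t=8 v=1: → [8,10),[7,9); WM=6; [4,6) fires=5
i=8 t=11 v=4: → [11,13),[10,12); WM=6
i=9 t=12 v=8: → [12,14),[11,13); WM=10; [6,8) fires=3 [7,9) fires=3 [8,10) fires=1
i=10 t=9 v=9: → [9,11),[8,10); WM=10

1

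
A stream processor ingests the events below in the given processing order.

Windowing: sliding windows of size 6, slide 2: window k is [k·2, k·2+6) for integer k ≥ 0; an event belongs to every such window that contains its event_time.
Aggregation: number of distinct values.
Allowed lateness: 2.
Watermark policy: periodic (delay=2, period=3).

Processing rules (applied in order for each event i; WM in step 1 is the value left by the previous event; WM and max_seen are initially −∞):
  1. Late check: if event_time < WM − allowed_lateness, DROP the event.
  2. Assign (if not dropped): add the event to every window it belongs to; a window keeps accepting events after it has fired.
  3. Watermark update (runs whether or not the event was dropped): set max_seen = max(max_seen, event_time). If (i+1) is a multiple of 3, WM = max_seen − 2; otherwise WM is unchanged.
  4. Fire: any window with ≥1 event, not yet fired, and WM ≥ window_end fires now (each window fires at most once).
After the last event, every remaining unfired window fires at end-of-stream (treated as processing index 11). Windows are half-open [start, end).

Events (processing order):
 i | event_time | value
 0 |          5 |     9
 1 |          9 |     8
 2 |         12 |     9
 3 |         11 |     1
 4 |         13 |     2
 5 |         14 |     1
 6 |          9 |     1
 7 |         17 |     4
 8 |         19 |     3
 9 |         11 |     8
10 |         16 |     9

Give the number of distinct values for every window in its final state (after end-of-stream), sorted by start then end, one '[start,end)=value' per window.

i=0 t=5 v=9: → [4,10),[2,8),[0,6); WM=−∞
i=1 t=9 v=8: → [8,14),[6,12),[4,10); WM=−∞
i=2 t=12 v=9: → [12,18),[10,16),[8,14); WM=10; [0,6) fires=1 [2,8) fires=1 [4,10) fires=2
i=3 t=11 v=1: → [10,16),[8,14),[6,12); WM=10
i=4 t=13 v=2: → [12,18),[10,16),[8,14); WM=10
i=5 t=14 v=1: → [14,20),[12,18),[10,16); WM=12; [6,12) fires=2
i=6 t=9 v=1: DROP (t<12-2); WM=12
i=7 t=17 v=4: → [16,22),[14,20),[12,18); WM=12
i=8 t=19 v=3: → [18,24),[16,22),[14,20); WM=17; [8,14) fires=4 [10,16) fires=3
i=9 t=11 v=8: DROP (t<17-2); WM=17
i=10 t=16 v=9: → [16,22),[14,20),[12,18); WM=17

[0,6)=1 [2,8)=1 [4,10)=2 [6,12)=2 [8,14)=4 [10,16)=3 [12,18)=4 [14,20)=4 [16,22)=3 [18,24)=1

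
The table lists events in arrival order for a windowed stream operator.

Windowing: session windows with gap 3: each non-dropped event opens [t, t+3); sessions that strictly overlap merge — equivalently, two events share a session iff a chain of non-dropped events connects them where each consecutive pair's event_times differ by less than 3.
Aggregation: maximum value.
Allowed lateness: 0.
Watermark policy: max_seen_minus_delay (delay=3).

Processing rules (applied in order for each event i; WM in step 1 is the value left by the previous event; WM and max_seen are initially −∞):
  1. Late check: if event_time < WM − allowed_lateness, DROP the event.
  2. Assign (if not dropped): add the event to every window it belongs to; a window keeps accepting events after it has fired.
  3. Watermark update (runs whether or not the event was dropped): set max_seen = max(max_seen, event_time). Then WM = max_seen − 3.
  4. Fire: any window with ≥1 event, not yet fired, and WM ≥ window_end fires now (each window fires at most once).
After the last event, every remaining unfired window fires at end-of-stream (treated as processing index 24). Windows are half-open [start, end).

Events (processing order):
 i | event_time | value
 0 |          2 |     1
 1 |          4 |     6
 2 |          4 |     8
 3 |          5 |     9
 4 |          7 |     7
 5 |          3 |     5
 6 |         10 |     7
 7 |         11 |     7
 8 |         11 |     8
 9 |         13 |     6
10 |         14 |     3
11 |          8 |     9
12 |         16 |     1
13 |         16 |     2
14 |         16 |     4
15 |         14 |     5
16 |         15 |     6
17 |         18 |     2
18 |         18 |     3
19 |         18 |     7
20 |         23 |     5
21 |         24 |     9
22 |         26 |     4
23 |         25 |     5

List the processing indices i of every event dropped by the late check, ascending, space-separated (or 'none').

i=0 t=2 v=1: → [2,5); WM=-1
i=1 t=4 v=6: → [2,7); WM=1
i=2 t=4 v=8: → [2,7); WM=1
i=3 t=5 v=9: → [2,8); WM=2
i=4 t=7 v=7: → [2,10); WM=4
i=5 t=3 v=5: DROP (t<4-0); WM=4
i=6 t=10 v=7: → [10,13); WM=7
i=7 t=11 v=7: → [10,14); WM=8
i=8 t=11 v=8: → [10,14); WM=8
i=9 t=13 v=6: → [10,16); WM=10
i=10 t=14 v=3: → [10,17); WM=11
i=11 t=8 v=9: DROP (t<11-0); WM=11
i=12 t=16 v=1: → [10,19); WM=13
i=13 t=16 v=2: → [10,19); WM=13
i=14 t=16 v=4: → [10,19); WM=13
i=15 t=14 v=5: → [10,19); WM=13
i=16 t=15 v=6: → [10,19); WM=13
i=17 t=18 v=2: → [10,21); WM=15
i=18 t=18 v=3: → [10,21); WM=15
i=19 t=18 v=7: → [10,21); WM=15
i=20 t=23 v=5: → [23,26); WM=20
i=21 t=24 v=9: → [23,27); WM=21
i=22 t=26 v=4: → [23,29); WM=23
i=23 t=25 v=5: → [23,29); WM=23

5 11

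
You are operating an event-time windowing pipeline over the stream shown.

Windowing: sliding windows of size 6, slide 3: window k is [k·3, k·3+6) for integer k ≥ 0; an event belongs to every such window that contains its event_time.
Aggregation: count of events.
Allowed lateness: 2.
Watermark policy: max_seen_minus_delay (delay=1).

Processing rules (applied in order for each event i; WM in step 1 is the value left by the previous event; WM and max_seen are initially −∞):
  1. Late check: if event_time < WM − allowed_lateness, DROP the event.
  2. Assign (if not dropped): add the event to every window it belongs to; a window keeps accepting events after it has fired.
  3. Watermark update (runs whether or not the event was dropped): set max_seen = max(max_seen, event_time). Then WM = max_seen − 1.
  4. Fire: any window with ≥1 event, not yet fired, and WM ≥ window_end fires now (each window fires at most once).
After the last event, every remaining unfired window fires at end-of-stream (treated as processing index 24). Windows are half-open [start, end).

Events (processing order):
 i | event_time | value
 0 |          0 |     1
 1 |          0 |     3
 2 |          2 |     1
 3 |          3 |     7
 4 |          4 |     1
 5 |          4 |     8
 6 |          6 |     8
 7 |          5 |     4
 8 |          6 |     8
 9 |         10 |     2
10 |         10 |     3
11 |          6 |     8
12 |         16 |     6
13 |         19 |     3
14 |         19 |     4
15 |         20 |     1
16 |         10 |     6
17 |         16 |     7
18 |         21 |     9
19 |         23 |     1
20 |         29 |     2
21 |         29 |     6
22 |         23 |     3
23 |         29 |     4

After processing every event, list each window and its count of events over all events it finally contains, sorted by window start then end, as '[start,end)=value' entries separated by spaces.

i=0 t=0 v=1: → [0,6); WM=-1
i=1 t=0 v=3: → [0,6); WM=-1
i=2 t=2 v=1: → [0,6); WM=1
i=3 t=3 v=7: → [3,9),[0,6); WM=2
i=4 t=4 v=1: → [3,9),[0,6); WM=3
i=5 t=4 v=8: → [3,9),[0,6); WM=3
i=6 t=6 v=8: → [6,12),[3,9); WM=5
i=7 t=5 v=4: → [3,9),[0,6); WM=5
i=8 t=6 v=8: → [6,12),[3,9); WM=5
i=9 t=10 v=2: → [9,15),[6,12); WM=9; [0,6) fires=7 [3,9) fires=6
i=10 t=10 v=3: → [9,15),[6,12); WM=9
i=11 t=6 v=8: DROP (t<9-2); WM=9
i=12 t=16 v=6: → [15,21),[12,18); WM=15; [6,12) fires=4 [9,15) fires=2
i=13 t=19 v=3: → [18,24),[15,21); WM=18; [12,18) fires=1
i=14 t=19 v=4: → [18,24),[15,21); WM=18
i=15 t=20 v=1: → [18,24),[15,21); WM=19
i=16 t=10 v=6: DROP (t<19-2); WM=19
i=17 t=16 v=7: DROP (t<19-2); WM=19
i=18 t=21 v=9: → [21,27),[18,24); WM=20
i=19 t=23 v=1: → [21,27),[18,24); WM=22; [15,21) fires=4
i=20 t=29 v=2: → [27,33),[24,30); WM=28; [18,24) fires=5 [21,27) fires=2
i=21 t=29 v=6: → [27,33),[24,30); WM=28
i=22 t=23 v=3: DROP (t<28-2); WM=28
i=23 t=29 v=4: → [27,33),[24,30); WM=28

[0,6)=7 [3,9)=6 [6,12)=4 [9,15)=2 [12,18)=1 [15,21)=4 [18,24)=5 [21,27)=2 [24,30)=3 [27,33)=3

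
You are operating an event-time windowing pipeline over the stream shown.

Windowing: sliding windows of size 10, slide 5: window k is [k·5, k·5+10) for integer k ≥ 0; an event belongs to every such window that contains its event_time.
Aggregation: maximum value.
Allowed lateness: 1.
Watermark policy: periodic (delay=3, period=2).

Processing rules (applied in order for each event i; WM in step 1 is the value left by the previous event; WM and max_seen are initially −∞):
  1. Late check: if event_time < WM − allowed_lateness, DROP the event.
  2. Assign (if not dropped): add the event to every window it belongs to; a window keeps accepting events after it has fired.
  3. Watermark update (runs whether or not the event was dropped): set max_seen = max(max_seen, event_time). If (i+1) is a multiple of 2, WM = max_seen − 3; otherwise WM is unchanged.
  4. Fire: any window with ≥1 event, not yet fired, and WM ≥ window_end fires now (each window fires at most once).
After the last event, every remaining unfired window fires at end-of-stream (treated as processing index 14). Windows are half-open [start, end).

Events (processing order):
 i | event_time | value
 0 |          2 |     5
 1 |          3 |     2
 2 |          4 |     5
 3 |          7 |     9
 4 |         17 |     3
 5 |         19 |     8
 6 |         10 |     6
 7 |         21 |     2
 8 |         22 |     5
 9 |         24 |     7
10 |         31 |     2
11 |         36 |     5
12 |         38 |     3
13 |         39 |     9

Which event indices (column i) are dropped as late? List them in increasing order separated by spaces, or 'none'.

i=0 t=2 v=5: → [0,10); WM=−∞
i=1 t=3 v=2: → [0,10); WM=0
i=2 t=4 v=5: → [0,10); WM=0
i=3 t=7 v=9: → [5,15),[0,10); WM=4
i=4 t=17 v=3: → [15,25),[10,20); WM=4
i=5 t=19 v=8: → [15,25),[10,20); WM=16; [0,10) fires=9 [5,15) fires=9
i=6 t=10 v=6: DROP (t<16-1); WM=16
i=7 t=21 v=2: → [20,30),[15,25); WM=18
i=8 t=22 v=5: → [20,30),[15,25); WM=18
i=9 t=24 v=7: → [20,30),[15,25); WM=21; [10,20) fires=8
i=10 t=31 v=2: → [30,40),[25,35); WM=21
i=11 t=36 v=5: → [35,45),[30,40); WM=33; [15,25) fires=8 [20,30) fires=7
i=12 t=38 v=3: → [35,45),[30,40); WM=33
i=13 t=39 v=9: → [35,45),[30,40); WM=36; [25,35) fires=2

6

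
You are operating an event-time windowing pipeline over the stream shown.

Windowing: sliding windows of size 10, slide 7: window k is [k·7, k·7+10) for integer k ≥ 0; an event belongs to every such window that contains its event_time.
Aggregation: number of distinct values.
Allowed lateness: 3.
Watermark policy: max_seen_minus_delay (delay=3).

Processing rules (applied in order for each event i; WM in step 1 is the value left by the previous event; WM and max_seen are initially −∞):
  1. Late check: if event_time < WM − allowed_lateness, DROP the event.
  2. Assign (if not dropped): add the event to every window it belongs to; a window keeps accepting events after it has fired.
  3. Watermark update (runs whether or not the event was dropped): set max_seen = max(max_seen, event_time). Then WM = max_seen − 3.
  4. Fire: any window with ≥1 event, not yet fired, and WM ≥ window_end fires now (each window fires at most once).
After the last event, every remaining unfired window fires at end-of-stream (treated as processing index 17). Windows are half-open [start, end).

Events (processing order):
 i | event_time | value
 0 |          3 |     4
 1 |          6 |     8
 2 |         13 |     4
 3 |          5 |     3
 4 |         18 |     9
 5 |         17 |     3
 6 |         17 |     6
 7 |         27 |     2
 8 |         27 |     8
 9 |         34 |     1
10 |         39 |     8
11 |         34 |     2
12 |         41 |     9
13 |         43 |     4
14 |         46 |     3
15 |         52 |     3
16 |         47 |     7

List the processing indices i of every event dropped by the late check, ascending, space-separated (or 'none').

3

i=0 t=3 v=4: → [0,10); WM=0
i=1 t=6 v=8: → [0,10); WM=3
i=2 t=13 v=4: → [7,17); WM=10; [0,10) fires=2
i=3 t=5 v=3: DROP (t<10-3); WM=10
i=4 t=18 v=9: → [14,24); WM=15
i=5 t=17 v=3: → [14,24); WM=15
i=6 t=17 v=6: → [14,24); WM=15
i=7 t=27 v=2: → [21,31); WM=24; [7,17) fires=1 [14,24) fires=3
i=8 t=27 v=8: → [21,31); WM=24
i=9 t=34 v=1: → [28,38); WM=31; [21,31) fires=2
i=10 t=39 v=8: → [35,45); WM=36
i=11 t=34 v=2: → [28,38); WM=36
i=12 t=41 v=9: → [35,45); WM=38; [28,38) fires=2
i=13 t=43 v=4: → [42,52),[35,45); WM=40
i=14 t=46 v=3: → [42,52); WM=43
i=15 t=52 v=3: → [49,59); WM=49; [35,45) fires=3
i=16 t=47 v=7: → [42,52); WM=49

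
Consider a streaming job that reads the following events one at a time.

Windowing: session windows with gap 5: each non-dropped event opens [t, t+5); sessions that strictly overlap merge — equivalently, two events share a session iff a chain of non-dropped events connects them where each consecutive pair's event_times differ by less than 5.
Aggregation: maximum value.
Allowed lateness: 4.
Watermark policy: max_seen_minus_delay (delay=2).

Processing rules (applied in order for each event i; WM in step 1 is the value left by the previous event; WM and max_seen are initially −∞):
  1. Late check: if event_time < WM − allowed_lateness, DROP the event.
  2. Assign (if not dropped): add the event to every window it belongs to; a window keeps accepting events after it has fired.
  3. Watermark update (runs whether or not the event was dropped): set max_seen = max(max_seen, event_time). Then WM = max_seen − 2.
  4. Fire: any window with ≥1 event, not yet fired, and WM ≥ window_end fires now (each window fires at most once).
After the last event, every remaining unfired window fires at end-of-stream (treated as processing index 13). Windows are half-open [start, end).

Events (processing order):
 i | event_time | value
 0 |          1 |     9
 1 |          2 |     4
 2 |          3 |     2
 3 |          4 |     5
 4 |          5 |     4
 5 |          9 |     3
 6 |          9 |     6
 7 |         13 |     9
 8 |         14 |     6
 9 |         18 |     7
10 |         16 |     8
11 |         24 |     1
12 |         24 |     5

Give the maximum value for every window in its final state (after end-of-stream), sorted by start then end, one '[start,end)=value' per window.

[1,23)=9 [24,29)=5

i=0 t=1 v=9: → [1,6); WM=-1
i=1 t=2 v=4: → [1,7); WM=0
i=2 t=3 v=2: → [1,8); WM=1
i=3 t=4 v=5: → [1,9); WM=2
i=4 t=5 v=4: → [1,10); WM=3
i=5 t=9 v=3: → [1,14); WM=7
i=6 t=9 v=6: → [1,14); WM=7
i=7 t=13 v=9: → [1,18); WM=11
i=8 t=14 v=6: → [1,19); WM=12
i=9 t=18 v=7: → [1,23); WM=16
i=10 t=16 v=8: → [1,23); WM=16
i=11 t=24 v=1: → [24,29); WM=22
i=12 t=24 v=5: → [24,29); WM=22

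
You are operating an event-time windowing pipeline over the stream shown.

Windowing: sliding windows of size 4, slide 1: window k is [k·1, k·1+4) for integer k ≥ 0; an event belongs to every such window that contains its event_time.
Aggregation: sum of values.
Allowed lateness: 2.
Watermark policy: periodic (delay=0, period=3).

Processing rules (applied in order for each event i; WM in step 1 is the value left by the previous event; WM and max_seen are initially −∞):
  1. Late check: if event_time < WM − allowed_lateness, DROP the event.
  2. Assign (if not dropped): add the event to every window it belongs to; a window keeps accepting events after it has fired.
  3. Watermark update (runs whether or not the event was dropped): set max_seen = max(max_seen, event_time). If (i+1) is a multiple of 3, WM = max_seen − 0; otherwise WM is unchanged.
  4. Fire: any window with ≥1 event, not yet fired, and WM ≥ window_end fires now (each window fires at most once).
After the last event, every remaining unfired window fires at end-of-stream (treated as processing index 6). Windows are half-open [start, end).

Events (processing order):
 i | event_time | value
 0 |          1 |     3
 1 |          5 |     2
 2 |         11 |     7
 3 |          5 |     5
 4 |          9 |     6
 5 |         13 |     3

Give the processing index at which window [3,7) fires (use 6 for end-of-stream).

2

i=0 t=1 v=3: → [1,5),[0,4); WM=−∞
i=1 t=5 v=2: → [5,9),[4,8),[3,7),[2,6); WM=−∞
i=2 t=11 v=7: → [11,15),[10,14),[9,13),[8,12); WM=11; [0,4) fires=3 [1,5) fires=3 [2,6) fires=2 [3,7) fires=2 [4,8) fires=2 [5,9) fires=2
i=3 t=5 v=5: DROP (t<11-2); WM=11
i=4 t=9 v=6: → [9,13),[8,12),[7,11),[6,10); WM=11; [6,10) fires=6 [7,11) fires=6
i=5 t=13 v=3: → [13,17),[12,16),[11,15),[10,14); WM=13; [8,12) fires=13 [9,13) fires=13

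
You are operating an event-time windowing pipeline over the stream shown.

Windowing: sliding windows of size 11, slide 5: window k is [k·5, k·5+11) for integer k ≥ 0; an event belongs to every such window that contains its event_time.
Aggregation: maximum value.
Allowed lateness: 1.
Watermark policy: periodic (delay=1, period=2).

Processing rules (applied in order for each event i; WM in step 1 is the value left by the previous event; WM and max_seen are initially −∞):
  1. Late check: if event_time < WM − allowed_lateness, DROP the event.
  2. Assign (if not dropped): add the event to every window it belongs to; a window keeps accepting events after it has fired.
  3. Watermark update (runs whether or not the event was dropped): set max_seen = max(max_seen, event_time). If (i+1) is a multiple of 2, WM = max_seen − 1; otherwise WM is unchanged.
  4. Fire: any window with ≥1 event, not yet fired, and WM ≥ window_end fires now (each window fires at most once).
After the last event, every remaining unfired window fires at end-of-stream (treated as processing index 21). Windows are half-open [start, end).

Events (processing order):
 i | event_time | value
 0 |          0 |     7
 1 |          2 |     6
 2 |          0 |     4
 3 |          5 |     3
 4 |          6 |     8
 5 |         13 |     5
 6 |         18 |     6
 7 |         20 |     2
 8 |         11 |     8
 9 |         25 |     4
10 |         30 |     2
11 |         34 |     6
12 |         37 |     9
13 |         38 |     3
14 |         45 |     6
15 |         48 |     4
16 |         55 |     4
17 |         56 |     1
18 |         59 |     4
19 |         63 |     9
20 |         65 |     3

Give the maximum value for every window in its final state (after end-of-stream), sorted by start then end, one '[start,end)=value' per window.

[0,11)=8 [5,16)=8 [10,21)=6 [15,26)=6 [20,31)=4 [25,36)=6 [30,41)=9 [35,46)=9 [40,51)=6 [45,56)=6 [50,61)=4 [55,66)=9 [60,71)=9 [65,76)=3

i=0 t=0 v=7: → [0,11); WM=−∞
i=1 t=2 v=6: → [0,11); WM=1
i=2 t=0 v=4: → [0,11); WM=1
i=3 t=5 v=3: → [5,16),[0,11); WM=4
i=4 t=6 v=8: → [5,16),[0,11); WM=4
i=5 t=13 v=5: → [10,21),[5,16); WM=12; [0,11) fires=8
i=6 t=18 v=6: → [15,26),[10,21); WM=12
i=7 t=20 v=2: → [20,31),[15,26),[10,21); WM=19; [5,16) fires=8
i=8 t=11 v=8: DROP (t<19-1); WM=19
i=9 t=25 v=4: → [25,36),[20,31),[15,26); WM=24; [10,21) fires=6
i=10 t=30 v=2: → [30,41),[25,36),[20,31); WM=24
i=11 t=34 v=6: → [30,41),[25,36); WM=33; [15,26) fires=6 [20,31) fires=4
i=12 t=37 v=9: → [35,46),[30,41); WM=33
i=13 t=38 v=3: → [35,46),[30,41); WM=37; [25,36) fires=6
i=14 t=45 v=6: → [45,56),[40,51),[35,46); WM=37
i=15 t=48 v=4: → [45,56),[40,51); WM=47; [30,41) fires=9 [35,46) fires=9
i=16 t=55 v=4: → [55,66),[50,61),[45,56); WM=47
i=17 t=56 v=1: → [55,66),[50,61); WM=55; [40,51) fires=6
i=18 t=59 v=4: → [55,66),[50,61); WM=55
i=19 t=63 v=9: → [60,71),[55,66); WM=62; [45,56) fires=6 [50,61) fires=4
i=20 t=65 v=3: → [65,76),[60,71),[55,66); WM=62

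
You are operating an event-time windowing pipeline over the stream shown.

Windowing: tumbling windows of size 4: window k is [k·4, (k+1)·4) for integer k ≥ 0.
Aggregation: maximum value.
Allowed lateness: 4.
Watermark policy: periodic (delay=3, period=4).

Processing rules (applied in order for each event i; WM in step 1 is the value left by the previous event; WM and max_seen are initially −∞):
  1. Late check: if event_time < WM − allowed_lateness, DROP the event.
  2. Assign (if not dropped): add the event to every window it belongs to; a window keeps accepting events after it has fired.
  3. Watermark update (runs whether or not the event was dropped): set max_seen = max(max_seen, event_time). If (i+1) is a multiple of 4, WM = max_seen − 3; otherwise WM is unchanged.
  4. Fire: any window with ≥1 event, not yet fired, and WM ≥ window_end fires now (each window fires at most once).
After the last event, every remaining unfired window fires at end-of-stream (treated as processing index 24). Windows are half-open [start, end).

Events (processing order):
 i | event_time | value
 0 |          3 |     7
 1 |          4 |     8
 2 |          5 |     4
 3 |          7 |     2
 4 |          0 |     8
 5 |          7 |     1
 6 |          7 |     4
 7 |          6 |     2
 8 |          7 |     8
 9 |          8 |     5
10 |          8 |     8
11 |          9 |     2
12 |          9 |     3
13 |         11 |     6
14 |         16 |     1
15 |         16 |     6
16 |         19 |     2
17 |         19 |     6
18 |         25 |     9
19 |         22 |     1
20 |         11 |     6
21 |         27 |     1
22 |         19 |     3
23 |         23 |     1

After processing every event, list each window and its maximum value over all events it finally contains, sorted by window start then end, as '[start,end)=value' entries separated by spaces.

[0,4)=8 [4,8)=8 [8,12)=8 [16,20)=6 [20,24)=1 [24,28)=9

i=0 t=3 v=7: → [0,4); WM=−∞
i=1 t=4 v=8: → [4,8); WM=−∞
i=2 t=5 v=4: → [4,8); WM=−∞
i=3 t=7 v=2: → [4,8); WM=4; [0,4) fires=7
i=4 t=0 v=8: → [0,4); WM=4
i=5 t=7 v=1: → [4,8); WM=4
i=6 t=7 v=4: → [4,8); WM=4
i=7 t=6 v=2: → [4,8); WM=4
i=8 t=7 v=8: → [4,8); WM=4
i=9 t=8 v=5: → [8,12); WM=4
i=10 t=8 v=8: → [8,12); WM=4
i=11 t=9 v=2: → [8,12); WM=6
i=12 t=9 v=3: → [8,12); WM=6
i=13 t=11 v=6: → [8,12); WM=6
i=14 t=16 v=1: → [16,20); WM=6
i=15 t=16 v=6: → [16,20); WM=13; [4,8) fires=8 [8,12) fires=8
i=16 t=19 v=2: → [16,20); WM=13
i=17 t=19 v=6: → [16,20); WM=13
i=18 t=25 v=9: → [24,28); WM=13
i=19 t=22 v=1: → [20,24); WM=22; [16,20) fires=6
i=20 t=11 v=6: DROP (t<22-4); WM=22
i=21 t=27 v=1: → [24,28); WM=22
i=22 t=19 v=3: → [16,20); WM=22
i=23 t=23 v=1: → [20,24); WM=24; [20,24) fires=1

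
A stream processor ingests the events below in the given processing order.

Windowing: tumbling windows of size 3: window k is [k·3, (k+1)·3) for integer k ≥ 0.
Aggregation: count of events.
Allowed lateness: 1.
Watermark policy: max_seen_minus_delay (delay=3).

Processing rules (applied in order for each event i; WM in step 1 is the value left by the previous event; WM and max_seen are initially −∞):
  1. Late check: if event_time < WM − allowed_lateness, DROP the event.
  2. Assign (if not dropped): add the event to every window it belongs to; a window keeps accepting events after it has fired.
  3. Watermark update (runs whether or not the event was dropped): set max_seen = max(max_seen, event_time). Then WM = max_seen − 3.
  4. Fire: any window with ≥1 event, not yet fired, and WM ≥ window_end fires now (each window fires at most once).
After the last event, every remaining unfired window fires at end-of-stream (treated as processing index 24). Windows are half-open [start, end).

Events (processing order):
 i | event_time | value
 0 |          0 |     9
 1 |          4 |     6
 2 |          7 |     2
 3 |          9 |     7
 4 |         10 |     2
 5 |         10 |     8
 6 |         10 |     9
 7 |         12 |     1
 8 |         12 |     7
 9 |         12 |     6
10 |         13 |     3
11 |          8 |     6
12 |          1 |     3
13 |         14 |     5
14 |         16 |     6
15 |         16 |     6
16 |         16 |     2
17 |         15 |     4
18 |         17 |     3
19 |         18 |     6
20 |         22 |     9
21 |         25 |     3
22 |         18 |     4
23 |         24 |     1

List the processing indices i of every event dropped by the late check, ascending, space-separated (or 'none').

i=0 t=0 v=9: → [0,3); WM=-3
i=1 t=4 v=6: → [3,6); WM=1
i=2 t=7 v=2: → [6,9); WM=4; [0,3) fires=1
i=3 t=9 v=7: → [9,12); WM=6; [3,6) fires=1
i=4 t=10 v=2: → [9,12); WM=7
i=5 t=10 v=8: → [9,12); WM=7
i=6 t=10 v=9: → [9,12); WM=7
i=7 t=12 v=1: → [12,15); WM=9; [6,9) fires=1
i=8 t=12 v=7: → [12,15); WM=9
i=9 t=12 v=6: → [12,15); WM=9
i=10 t=13 v=3: → [12,15); WM=10
i=11 t=8 v=6: DROP (t<10-1); WM=10
i=12 t=1 v=3: DROP (t<10-1); WM=10
i=13 t=14 v=5: → [12,15); WM=11
i=14 t=16 v=6: → [15,18); WM=13; [9,12) fires=4
i=15 t=16 v=6: → [15,18); WM=13
i=16 t=16 v=2: → [15,18); WM=13
i=17 t=15 v=4: → [15,18); WM=13
i=18 t=17 v=3: → [15,18); WM=14
i=19 t=18 v=6: → [18,21); WM=15; [12,15) fires=5
i=20 t=22 v=9: → [21,24); WM=19; [15,18) fires=5
i=21 t=25 v=3: → [24,27); WM=22; [18,21) fires=1
i=22 t=18 v=4: DROP (t<22-1); WM=22
i=23 t=24 v=1: → [24,27); WM=22

11 12 22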